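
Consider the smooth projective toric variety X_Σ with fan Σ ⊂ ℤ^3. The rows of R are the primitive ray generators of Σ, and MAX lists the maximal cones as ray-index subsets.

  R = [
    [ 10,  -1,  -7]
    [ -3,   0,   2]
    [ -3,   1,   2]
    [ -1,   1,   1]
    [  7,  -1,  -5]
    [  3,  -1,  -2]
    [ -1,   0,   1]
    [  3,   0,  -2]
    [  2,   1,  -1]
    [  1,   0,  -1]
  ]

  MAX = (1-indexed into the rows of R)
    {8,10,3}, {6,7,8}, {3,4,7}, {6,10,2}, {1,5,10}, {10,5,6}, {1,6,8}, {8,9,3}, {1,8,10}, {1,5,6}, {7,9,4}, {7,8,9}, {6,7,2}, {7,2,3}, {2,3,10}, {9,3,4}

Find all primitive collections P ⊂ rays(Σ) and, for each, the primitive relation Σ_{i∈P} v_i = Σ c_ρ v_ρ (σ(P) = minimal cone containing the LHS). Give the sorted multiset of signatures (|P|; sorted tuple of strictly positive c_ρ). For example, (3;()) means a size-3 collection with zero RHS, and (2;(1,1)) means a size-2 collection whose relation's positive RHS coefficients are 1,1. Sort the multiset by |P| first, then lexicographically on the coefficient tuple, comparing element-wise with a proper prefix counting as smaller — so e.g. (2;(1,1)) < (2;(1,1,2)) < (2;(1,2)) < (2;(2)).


25 collections generate NE(X_Σ); each relation:

  P={2,8}:  v_{2} + v_{8} = 0  →  sig = (2;())
  P={3,6}:  v_{3} + v_{6} = 0  →  sig = (2;())
  P={7,10}:  v_{7} + v_{10} = 0  →  sig = (2;())
  P={1,2}:  v_{1} + v_{2} = v_{5}  →  sig = (2;(1))
  P={2,9}:  v_{2} + v_{9} = v_{4}  →  sig = (2;(1))
  P={4,8}:  v_{4} + v_{8} = v_{9}  →  sig = (2;(1))
  P={5,8}:  v_{5} + v_{8} = v_{1}  →  sig = (2;(1))
  P={2,4}:  v_{2} + v_{4} = v_{3} + v_{7}  →  sig = (2;(1,1))
  P={2,5}:  v_{2} + v_{5} = v_{6} + v_{10}  →  sig = (2;(1,1))
  P={3,5}:  v_{3} + v_{5} = v_{8} + v_{10}  →  sig = (2;(1,1))
  P={4,6}:  v_{4} + v_{6} = v_{7} + v_{8}  →  sig = (2;(1,1))
  P={4,10}:  v_{4} + v_{10} = v_{3} + v_{8}  →  sig = (2;(1,1))
  P={5,7}:  v_{5} + v_{7} = v_{6} + v_{8}  →  sig = (2;(1,1))
  P={1,3}:  v_{1} + v_{3} = 2·v_{8} + v_{10}  →  sig = (2;(1,2))
  P={1,7}:  v_{1} + v_{7} = v_{6} + 2·v_{8}  →  sig = (2;(1,2))
  P={6,9}:  v_{6} + v_{9} = v_{7} + 2·v_{8}  →  sig = (2;(1,2))
  P={9,10}:  v_{9} + v_{10} = v_{3} + 2·v_{8}  →  sig = (2;(1,2))
  P={4,5}:  v_{4} + v_{5} = 2·v_{8}  →  sig = (2;(2))
  P={1,4}:  v_{1} + v_{4} = 3·v_{8}  →  sig = (2;(3))
  P={5,9}:  v_{5} + v_{9} = 3·v_{8}  →  sig = (2;(3))
  P={1,9}:  v_{1} + v_{9} = 4·v_{8}  →  sig = (2;(4))
  P={3,7,8}:  v_{3} + v_{7} + v_{8} = v_{4}  →  sig = (3;(1))
  P={6,8,10}:  v_{6} + v_{8} + v_{10} = v_{5}  →  sig = (3;(1))
  P={1,6,10}:  v_{1} + v_{6} + v_{10} = 2·v_{5}  →  sig = (3;(2))
  P={3,7,9}:  v_{3} + v_{7} + v_{9} = 2·v_{4}  →  sig = (3;(2))

Hence PRS(X_Σ) =
    |P|=2: 21 collections, coeffs (), (), (), (1), (1), (1), (1), (1,1), (1,1), (1,1), (1,1), (1,1), (1,1), (1,2), (1,2), (1,2), (1,2), (2), (3), (3), (4)
    |P|=3: 4 collections, coeffs (1), (1), (2), (2)


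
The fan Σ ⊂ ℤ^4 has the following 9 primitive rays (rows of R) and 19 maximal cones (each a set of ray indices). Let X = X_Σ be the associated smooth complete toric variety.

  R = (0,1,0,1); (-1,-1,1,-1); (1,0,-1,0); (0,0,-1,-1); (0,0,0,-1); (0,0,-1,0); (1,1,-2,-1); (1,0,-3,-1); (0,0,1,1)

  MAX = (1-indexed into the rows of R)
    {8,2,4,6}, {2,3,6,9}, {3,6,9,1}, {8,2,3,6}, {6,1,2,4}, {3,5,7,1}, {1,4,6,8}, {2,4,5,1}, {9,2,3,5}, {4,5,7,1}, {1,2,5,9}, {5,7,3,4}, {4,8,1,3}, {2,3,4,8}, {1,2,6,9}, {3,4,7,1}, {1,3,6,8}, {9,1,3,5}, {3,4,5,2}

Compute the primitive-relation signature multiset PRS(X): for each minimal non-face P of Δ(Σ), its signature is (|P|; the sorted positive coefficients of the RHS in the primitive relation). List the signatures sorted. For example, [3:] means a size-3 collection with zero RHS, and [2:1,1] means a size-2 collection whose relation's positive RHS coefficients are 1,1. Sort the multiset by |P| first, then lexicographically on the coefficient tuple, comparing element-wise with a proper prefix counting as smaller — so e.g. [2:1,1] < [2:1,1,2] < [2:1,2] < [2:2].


Primitive collections (12):

  {4,9}:  v_{4} + v_{9} = 0 ; sig = [2:]
  {5,6}:  v_{5} + v_{6} = v_{4} ; sig = [2:1]
  {2,7}:  v_{2} + v_{7} = v_{4} + v_{5} ; sig = [2:1,1]
  {8,9}:  v_{8} + v_{9} = v_{3} + v_{6} ; sig = [2:1,1]
  {7,9}:  v_{7} + v_{9} = v_{1} + v_{3} + v_{5} ; sig = [2:1,1,1]
  {6,7}:  v_{6} + v_{7} = v_{1} + v_{3} + 2·v_{4} ; sig = [2:1,1,2]
  {5,8}:  v_{5} + v_{8} = v_{3} + 2·v_{4} ; sig = [2:1,2]
  {7,8}:  v_{7} + v_{8} = v_{1} + 2·v_{3} + 3·v_{4} ; sig = [2:1,2,3]
  {1,2,3}:  v_{1} + v_{2} + v_{3} = 0 ; sig = [3:]
  {3,4,6}:  v_{3} + v_{4} + v_{6} = v_{8} ; sig = [3:1]
  {1,2,8}:  v_{1} + v_{2} + v_{8} = v_{4} + v_{6} ; sig = [3:1,1]
  {1,3,4,5}:  v_{1} + v_{3} + v_{4} + v_{5} = v_{7} ; sig = [4:1]

Signatures (|P|; sorted positive RHS coefficients), sorted:
[[2:], [2:1], [2:1,1], [2:1,1], [2:1,1,1], [2:1,1,2], [2:1,2], [2:1,2,3], [3:], [3:1], [3:1,1], [4:1]]


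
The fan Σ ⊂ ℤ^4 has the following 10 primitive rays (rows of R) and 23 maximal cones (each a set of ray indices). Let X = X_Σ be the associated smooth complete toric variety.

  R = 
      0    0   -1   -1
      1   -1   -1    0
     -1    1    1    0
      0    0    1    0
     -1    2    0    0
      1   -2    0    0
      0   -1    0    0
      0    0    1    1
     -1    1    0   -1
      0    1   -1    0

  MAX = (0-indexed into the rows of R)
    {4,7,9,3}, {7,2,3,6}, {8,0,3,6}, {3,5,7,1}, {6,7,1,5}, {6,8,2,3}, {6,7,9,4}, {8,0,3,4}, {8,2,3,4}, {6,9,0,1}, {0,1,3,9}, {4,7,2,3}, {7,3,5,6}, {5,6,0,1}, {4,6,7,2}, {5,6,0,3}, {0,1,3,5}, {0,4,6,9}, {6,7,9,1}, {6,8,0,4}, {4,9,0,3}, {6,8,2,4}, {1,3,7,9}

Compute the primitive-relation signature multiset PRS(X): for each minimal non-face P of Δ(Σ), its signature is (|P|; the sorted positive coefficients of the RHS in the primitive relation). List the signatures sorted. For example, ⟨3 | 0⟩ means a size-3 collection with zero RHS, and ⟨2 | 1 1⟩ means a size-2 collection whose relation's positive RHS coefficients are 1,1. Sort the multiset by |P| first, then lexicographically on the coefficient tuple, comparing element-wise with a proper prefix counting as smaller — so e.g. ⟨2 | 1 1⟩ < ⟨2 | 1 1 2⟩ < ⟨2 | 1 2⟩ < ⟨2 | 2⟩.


Σ has 15 primitive collections:

  P={0,7}:  v_{0} + v_{7} = 0 ; sig = ⟨2 | 0⟩
  P={1,2}:  v_{1} + v_{2} = 0 ; sig = ⟨2 | 0⟩
  P={4,5}:  v_{4} + v_{5} = 0 ; sig = ⟨2 | 0⟩
  P={0,2}:  v_{0} + v_{2} = v_{8} ; sig = ⟨2 | 1⟩
  P={1,4}:  v_{1} + v_{4} = v_{9} ; sig = ⟨2 | 1⟩
  P={1,8}:  v_{1} + v_{8} = v_{0} ; sig = ⟨2 | 1⟩
  P={2,9}:  v_{2} + v_{9} = v_{4} ; sig = ⟨2 | 1⟩
  P={5,9}:  v_{5} + v_{9} = v_{1} ; sig = ⟨2 | 1⟩
  P={7,8}:  v_{7} + v_{8} = v_{2} ; sig = ⟨2 | 1⟩
  P={2,5}:  v_{2} + v_{5} = v_{3} + v_{6} ; sig = ⟨2 | 1 1⟩
  P={8,9}:  v_{8} + v_{9} = v_{0} + v_{4} ; sig = ⟨2 | 1 1⟩
  P={5,8}:  v_{5} + v_{8} = v_{0} + v_{3} + v_{6} ; sig = ⟨2 | 1 1 1⟩
  P={3,6,9}:  v_{3} + v_{6} + v_{9} = 0 ; sig = ⟨3 | 0⟩
  P={1,3,6}:  v_{1} + v_{3} + v_{6} = v_{5} ; sig = ⟨3 | 1⟩
  P={3,4,6}:  v_{3} + v_{4} + v_{6} = v_{2} ; sig = ⟨3 | 1⟩

Sorted signature multiset PRS(X):
{ ⟨2 | 0⟩ ×3,  ⟨2 | 1⟩ ×6,  ⟨2 | 1 1⟩ ×2,  ⟨2 | 1 1 1⟩,  ⟨3 | 0⟩,  ⟨3 | 1⟩ ×2 }


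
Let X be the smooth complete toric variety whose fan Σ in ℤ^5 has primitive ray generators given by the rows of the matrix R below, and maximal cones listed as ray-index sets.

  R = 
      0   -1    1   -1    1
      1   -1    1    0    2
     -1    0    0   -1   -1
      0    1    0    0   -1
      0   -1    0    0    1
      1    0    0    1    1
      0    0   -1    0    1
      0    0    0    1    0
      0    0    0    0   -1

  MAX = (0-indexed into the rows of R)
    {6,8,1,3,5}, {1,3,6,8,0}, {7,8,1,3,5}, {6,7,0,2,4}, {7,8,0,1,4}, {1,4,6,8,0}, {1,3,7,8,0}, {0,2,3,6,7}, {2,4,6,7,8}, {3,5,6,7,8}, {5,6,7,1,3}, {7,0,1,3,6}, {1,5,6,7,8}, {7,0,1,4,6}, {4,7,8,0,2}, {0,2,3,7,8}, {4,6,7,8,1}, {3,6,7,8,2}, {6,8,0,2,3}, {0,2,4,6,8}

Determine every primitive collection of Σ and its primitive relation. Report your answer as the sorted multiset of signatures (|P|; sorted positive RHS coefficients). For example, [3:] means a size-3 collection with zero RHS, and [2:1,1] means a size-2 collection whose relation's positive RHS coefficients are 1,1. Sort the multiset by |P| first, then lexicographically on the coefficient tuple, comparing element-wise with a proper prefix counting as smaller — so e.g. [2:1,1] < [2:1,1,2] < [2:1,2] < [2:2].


Δ(Σ) — 9 vertices, 7 min non-faces:

  • {2,5}:  v_{2} + v_{5} = 0  ⇒ sig = [2:]
  • {3,4}:  v_{3} + v_{4} = 0  ⇒ sig = [2:]
  • {0,5}:  v_{0} + v_{5} = v_{1}  ⇒ sig = [2:1]
  • {1,2}:  v_{1} + v_{2} = v_{0}  ⇒ sig = [2:1]
  • {4,5}:  v_{4} + v_{5} = v_{1} + v_{6} + v_{7} + v_{8}  ⇒ sig = [2:1,1,1,1]
  • {0,6,7,8}:  v_{0} + v_{6} + v_{7} + v_{8} = v_{4}  ⇒ sig = [4:1]
  • {1,3,6,7,8}:  v_{1} + v_{3} + v_{6} + v_{7} + v_{8} = v_{5}  ⇒ sig = [5:1]

Sorted signature multiset PRS(X):
    |P|=2: 5 collections, coeffs (), (), (1), (1), (1,1,1,1)
    |P|=4: 1 collection, coeffs (1)
    |P|=5: 1 collection, coeffs (1)


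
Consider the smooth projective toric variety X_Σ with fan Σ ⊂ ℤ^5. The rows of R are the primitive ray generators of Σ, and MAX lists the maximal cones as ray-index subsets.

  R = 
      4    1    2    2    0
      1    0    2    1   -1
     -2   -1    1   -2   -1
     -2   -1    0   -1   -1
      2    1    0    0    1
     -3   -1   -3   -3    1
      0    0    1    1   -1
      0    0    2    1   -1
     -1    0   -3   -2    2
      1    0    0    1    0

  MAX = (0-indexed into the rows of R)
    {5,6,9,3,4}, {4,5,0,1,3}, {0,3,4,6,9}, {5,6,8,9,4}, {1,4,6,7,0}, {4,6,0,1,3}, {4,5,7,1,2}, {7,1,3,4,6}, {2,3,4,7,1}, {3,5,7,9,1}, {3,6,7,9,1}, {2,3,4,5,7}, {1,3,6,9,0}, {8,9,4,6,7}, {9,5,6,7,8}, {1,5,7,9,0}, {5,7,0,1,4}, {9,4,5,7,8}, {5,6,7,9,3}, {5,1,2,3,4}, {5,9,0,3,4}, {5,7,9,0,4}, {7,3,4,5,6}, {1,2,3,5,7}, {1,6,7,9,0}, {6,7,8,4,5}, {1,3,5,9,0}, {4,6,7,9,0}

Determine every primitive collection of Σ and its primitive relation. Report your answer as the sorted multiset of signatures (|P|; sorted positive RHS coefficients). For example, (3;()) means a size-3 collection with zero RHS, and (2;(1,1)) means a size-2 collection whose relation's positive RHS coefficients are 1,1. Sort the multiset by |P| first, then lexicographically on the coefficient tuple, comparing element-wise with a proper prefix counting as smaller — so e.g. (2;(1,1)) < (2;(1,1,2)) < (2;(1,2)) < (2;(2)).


14 collections generate NE(X_Σ); each relation:

  P={3,8}:  v_{3} + v_{8} = v_{5} ; sig = (2;(1))
  P={1,8}:  v_{1} + v_{8} = v_{4} + v_{5} + v_{7} + v_{9} ; sig = (2;(1,1,1,1))
  P={2,8}:  v_{2} + v_{8} = v_{1} + v_{4} + 2·v_{5} + v_{7} ; sig = (2;(1,1,1,2))
  P={2,6}:  v_{2} + v_{6} = 2·v_{3} + v_{4} + v_{7} ; sig = (2;(1,1,2))
  P={0,8}:  v_{0} + v_{8} = 2·v_{4} + v_{5} + v_{7} + 2·v_{9} ; sig = (2;(1,1,2,2))
  P={0,2}:  v_{0} + v_{2} = 3·v_{1} + v_{4} + v_{5} ; sig = (2;(1,1,3))
  P={2,9}:  v_{2} + v_{9} = 2·v_{1} + v_{5} ; sig = (2;(1,2))
  P={1,4,9}:  v_{1} + v_{4} + v_{9} = v_{0} ; sig = (3;(1))
  P={1,5,6}:  v_{1} + v_{5} + v_{6} = v_{3} ; sig = (3;(1))
  P={0,5,6}:  v_{0} + v_{5} + v_{6} = v_{3} + v_{4} + v_{9} ; sig = (3;(1,1,1))
  P={0,3,7}:  v_{0} + v_{3} + v_{7} = 2·v_{1} ; sig = (3;(2))
  P={3,4,7,9}:  v_{3} + v_{4} + v_{7} + v_{9} = v_{1} ; sig = (4;(1))
  P={4,5,6,7,9}:  v_{4} + v_{5} + v_{6} + v_{7} + v_{9} = 0 ; sig = (5;())
  P={1,3,4,5,7}:  v_{1} + v_{3} + v_{4} + v_{5} + v_{7} = v_{2} ; sig = (5;(1))

Sorted signature multiset PRS(X):
{ (2;(1)),  (2;(1,1,1,1)),  (2;(1,1,1,2)),  (2;(1,1,2)),  (2;(1,1,2,2)),  (2;(1,1,3)),  (2;(1,2)),  (3;(1)) ×2,  (3;(1,1,1)),  (3;(2)),  (4;(1)),  (5;()),  (5;(1)) }


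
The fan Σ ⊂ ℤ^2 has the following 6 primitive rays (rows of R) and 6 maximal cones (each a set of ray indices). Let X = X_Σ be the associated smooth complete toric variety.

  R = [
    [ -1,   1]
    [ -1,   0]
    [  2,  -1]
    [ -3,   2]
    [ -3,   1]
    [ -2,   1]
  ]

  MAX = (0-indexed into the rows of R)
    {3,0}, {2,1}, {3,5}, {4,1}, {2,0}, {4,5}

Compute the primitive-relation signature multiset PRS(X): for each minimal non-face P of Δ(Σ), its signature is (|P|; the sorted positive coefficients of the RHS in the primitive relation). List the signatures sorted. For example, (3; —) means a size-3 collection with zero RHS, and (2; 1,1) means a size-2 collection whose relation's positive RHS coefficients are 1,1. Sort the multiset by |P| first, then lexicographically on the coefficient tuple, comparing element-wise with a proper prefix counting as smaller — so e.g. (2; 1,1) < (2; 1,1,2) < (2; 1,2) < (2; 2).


Σ has 9 primitive collections:

  P = {2,5}:  v_{2} + v_{5} = 0 ; sig = (2; —)
  P = {0,1}:  v_{0} + v_{1} = v_{5} ; sig = (2; 1)
  P = {0,5}:  v_{0} + v_{5} = v_{3} ; sig = (2; 1)
  P = {1,5}:  v_{1} + v_{5} = v_{4} ; sig = (2; 1)
  P = {2,3}:  v_{2} + v_{3} = v_{0} ; sig = (2; 1)
  P = {2,4}:  v_{2} + v_{4} = v_{1} ; sig = (2; 1)
  P = {0,4}:  v_{0} + v_{4} = 2·v_{5} ; sig = (2; 2)
  P = {1,3}:  v_{1} + v_{3} = 2·v_{5} ; sig = (2; 2)
  P = {3,4}:  v_{3} + v_{4} = 3·v_{5} ; sig = (2; 3)

so the primitive-relation signature multiset is
    (2; —)
    (2; 1)
    (2; 1)
    (2; 1)
    (2; 1)
    (2; 1)
    (2; 2)
    (2; 2)
    (2; 3)


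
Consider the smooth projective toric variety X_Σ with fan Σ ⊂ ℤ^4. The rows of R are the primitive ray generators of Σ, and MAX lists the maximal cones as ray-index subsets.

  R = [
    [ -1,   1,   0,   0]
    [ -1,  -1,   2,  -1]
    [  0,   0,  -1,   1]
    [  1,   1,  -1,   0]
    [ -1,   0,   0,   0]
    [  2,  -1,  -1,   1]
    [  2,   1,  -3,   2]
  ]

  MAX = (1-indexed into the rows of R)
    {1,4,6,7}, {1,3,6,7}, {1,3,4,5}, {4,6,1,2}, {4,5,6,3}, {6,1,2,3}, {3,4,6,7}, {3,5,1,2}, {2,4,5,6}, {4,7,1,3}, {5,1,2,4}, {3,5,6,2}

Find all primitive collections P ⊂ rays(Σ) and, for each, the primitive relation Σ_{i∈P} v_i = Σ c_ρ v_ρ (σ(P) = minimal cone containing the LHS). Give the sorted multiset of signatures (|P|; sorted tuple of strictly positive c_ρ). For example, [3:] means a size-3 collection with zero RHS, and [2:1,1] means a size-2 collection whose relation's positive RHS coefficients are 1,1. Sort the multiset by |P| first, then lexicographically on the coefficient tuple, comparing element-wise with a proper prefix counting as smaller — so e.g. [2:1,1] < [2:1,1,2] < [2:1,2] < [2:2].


Primitive collections (5):

  • {2,7}:  v_{2} + v_{7} = v_{1} + v_{6}  so sig = [2:1,1]
  • {5,7}:  v_{5} + v_{7} = 2·v_{3} + v_{4}  so sig = [2:1,2]
  • {2,3,4}:  v_{2} + v_{3} + v_{4} = 0  so sig = [3:]
  • {1,5,6}:  v_{1} + v_{5} + v_{6} = v_{3}  so sig = [3:1]
  • {1,3,4,6}:  v_{1} + v_{3} + v_{4} + v_{6} = v_{7}  so sig = [4:1]

Signatures (|P|; sorted positive RHS coefficients), sorted:
{ [2:1,1],  [2:1,2],  [3:],  [3:1],  [4:1] }


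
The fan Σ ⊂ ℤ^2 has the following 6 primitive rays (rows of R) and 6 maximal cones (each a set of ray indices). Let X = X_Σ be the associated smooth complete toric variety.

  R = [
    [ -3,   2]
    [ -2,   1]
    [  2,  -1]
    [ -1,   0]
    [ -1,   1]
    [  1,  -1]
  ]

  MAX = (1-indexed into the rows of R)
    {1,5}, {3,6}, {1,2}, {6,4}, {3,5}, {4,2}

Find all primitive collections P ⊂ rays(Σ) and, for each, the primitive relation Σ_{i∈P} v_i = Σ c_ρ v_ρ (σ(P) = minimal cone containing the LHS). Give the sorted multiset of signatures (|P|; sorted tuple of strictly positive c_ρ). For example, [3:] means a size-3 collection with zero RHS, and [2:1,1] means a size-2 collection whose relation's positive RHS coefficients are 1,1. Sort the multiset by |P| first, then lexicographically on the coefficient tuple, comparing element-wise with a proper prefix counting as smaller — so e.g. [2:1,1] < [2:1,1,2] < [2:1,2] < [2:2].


The 9 primitive collections of Σ (r=6, n=2):

  {2,3}:  v_{2} + v_{3} = 0  so sig = [2:]
  {5,6}:  v_{5} + v_{6} = 0  so sig = [2:]
  {1,3}:  v_{1} + v_{3} = v_{5}  so sig = [2:1]
  {1,6}:  v_{1} + v_{6} = v_{2}  so sig = [2:1]
  {2,5}:  v_{2} + v_{5} = v_{1}  so sig = [2:1]
  {2,6}:  v_{2} + v_{6} = v_{4}  so sig = [2:1]
  {3,4}:  v_{3} + v_{4} = v_{6}  so sig = [2:1]
  {4,5}:  v_{4} + v_{5} = v_{2}  so sig = [2:1]
  {1,4}:  v_{1} + v_{4} = 2·v_{2}  so sig = [2:2]

Hence PRS(X_Σ) =
{ [2:] ×2,  [2:1] ×6,  [2:2] }


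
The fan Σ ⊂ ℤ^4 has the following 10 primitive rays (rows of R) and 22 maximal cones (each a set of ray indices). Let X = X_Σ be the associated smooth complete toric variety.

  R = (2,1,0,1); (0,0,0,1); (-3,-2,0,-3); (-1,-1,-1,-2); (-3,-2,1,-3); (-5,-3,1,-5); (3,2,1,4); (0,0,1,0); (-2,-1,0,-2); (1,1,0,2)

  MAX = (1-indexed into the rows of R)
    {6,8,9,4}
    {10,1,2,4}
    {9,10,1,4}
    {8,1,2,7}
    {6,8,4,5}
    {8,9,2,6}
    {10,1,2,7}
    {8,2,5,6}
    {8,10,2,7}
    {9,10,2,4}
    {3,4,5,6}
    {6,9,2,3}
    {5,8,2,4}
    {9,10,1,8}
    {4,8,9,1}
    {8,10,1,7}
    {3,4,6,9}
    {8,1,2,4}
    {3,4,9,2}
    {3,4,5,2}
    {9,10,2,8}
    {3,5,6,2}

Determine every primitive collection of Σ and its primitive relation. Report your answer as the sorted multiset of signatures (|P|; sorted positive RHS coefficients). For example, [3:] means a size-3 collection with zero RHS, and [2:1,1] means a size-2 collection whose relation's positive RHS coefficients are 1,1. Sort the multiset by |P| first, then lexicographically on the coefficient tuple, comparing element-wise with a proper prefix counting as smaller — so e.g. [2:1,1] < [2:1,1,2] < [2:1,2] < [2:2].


|primitive collections| = 18. Relations:

  P={3,8}:  v_{3} + v_{8} = v_{5} — sig = [2:1]
  P={5,9}:  v_{5} + v_{9} = v_{6} — sig = [2:1]
  P={1,3}:  v_{1} + v_{3} = v_{4} + v_{8} — sig = [2:1,1]
  P={3,7}:  v_{3} + v_{7} = v_{2} + v_{8} — sig = [2:1,1]
  P={3,10}:  v_{3} + v_{10} = v_{2} + v_{9} — sig = [2:1,1]
  P={4,7}:  v_{4} + v_{7} = v_{1} + v_{2} — sig = [2:1,1]
  P={7,9}:  v_{7} + v_{9} = v_{8} + v_{10} — sig = [2:1,1]
  P={5,10}:  v_{5} + v_{10} = v_{2} + v_{8} + v_{9} — sig = [2:1,1,1]
  P={1,6}:  v_{1} + v_{6} = v_{4} + 2·v_{8} + v_{9} — sig = [2:1,1,2]
  P={6,7}:  v_{6} + v_{7} = v_{2} + 2·v_{8} + v_{9} — sig = [2:1,1,2]
  P={6,10}:  v_{6} + v_{10} = v_{2} + v_{8} + 2·v_{9} — sig = [2:1,1,2]
  P={1,5}:  v_{1} + v_{5} = v_{4} + 2·v_{8} — sig = [2:1,2]
  P={5,7}:  v_{5} + v_{7} = v_{2} + 2·v_{8} — sig = [2:1,2]
  P={1,2,9}:  v_{1} + v_{2} + v_{9} = 0 — sig = [3:]
  P={4,8,10}:  v_{4} + v_{8} + v_{10} = 0 — sig = [3:]
  P={2,4,6}:  v_{2} + v_{4} + v_{6} = 2·v_{3} — sig = [3:2]
  P={1,2,8,10}:  v_{1} + v_{2} + v_{8} + v_{10} = v_{7} — sig = [4:1]
  P={2,4,8,9}:  v_{2} + v_{4} + v_{8} + v_{9} = v_{3} — sig = [4:1]

Hence PRS(X_Σ) =
{ [2:1] ×2,  [2:1,1] ×5,  [2:1,1,1],  [2:1,1,2] ×3,  [2:1,2] ×2,  [3:] ×2,  [3:2],  [4:1] ×2 }


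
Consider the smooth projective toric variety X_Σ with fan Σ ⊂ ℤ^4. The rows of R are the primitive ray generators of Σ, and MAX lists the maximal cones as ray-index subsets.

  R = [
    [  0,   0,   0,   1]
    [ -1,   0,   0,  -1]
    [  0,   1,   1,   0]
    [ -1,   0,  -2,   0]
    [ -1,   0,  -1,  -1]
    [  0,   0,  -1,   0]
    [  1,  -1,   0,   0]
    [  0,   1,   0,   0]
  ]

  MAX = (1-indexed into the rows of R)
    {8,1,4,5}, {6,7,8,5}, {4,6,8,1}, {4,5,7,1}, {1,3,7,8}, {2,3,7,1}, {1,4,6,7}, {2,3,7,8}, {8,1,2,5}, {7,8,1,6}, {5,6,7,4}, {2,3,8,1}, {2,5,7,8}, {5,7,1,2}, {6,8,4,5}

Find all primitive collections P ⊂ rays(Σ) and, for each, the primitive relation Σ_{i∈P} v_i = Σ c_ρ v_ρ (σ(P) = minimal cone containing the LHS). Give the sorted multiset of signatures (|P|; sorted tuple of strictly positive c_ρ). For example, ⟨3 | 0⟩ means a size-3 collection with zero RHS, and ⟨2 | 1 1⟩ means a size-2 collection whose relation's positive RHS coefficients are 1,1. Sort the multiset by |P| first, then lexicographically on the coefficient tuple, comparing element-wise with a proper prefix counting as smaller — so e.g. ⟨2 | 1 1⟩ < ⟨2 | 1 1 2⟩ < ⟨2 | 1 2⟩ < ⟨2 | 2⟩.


9 collections generate NE(X_Σ); each relation:

  • {2,6}:  v_{2} + v_{6} = v_{5}  →  sig = ⟨2 | 1⟩
  • {3,6}:  v_{3} + v_{6} = v_{8}  →  sig = ⟨2 | 1⟩
  • {3,5}:  v_{3} + v_{5} = v_{2} + v_{8}  →  sig = ⟨2 | 1 1⟩
  • {3,4}:  v_{3} + v_{4} = v_{1} + v_{5} + v_{8}  →  sig = ⟨2 | 1 1 1⟩
  • {2,4}:  v_{2} + v_{4} = v_{1} + 2·v_{5}  →  sig = ⟨2 | 1 2⟩
  • {1,5,6}:  v_{1} + v_{5} + v_{6} = v_{4}  →  sig = ⟨3 | 1⟩
  • {4,7,8}:  v_{4} + v_{7} + v_{8} = 2·v_{6}  →  sig = ⟨3 | 2⟩
  • {1,2,7,8}:  v_{1} + v_{2} + v_{7} + v_{8} = 0  →  sig = ⟨4 | 0⟩
  • {1,5,7,8}:  v_{1} + v_{5} + v_{7} + v_{8} = v_{6}  →  sig = ⟨4 | 1⟩

so the primitive-relation signature multiset is
[⟨2 | 1⟩, ⟨2 | 1⟩, ⟨2 | 1 1⟩, ⟨2 | 1 1 1⟩, ⟨2 | 1 2⟩, ⟨3 | 1⟩, ⟨3 | 2⟩, ⟨4 | 0⟩, ⟨4 | 1⟩]


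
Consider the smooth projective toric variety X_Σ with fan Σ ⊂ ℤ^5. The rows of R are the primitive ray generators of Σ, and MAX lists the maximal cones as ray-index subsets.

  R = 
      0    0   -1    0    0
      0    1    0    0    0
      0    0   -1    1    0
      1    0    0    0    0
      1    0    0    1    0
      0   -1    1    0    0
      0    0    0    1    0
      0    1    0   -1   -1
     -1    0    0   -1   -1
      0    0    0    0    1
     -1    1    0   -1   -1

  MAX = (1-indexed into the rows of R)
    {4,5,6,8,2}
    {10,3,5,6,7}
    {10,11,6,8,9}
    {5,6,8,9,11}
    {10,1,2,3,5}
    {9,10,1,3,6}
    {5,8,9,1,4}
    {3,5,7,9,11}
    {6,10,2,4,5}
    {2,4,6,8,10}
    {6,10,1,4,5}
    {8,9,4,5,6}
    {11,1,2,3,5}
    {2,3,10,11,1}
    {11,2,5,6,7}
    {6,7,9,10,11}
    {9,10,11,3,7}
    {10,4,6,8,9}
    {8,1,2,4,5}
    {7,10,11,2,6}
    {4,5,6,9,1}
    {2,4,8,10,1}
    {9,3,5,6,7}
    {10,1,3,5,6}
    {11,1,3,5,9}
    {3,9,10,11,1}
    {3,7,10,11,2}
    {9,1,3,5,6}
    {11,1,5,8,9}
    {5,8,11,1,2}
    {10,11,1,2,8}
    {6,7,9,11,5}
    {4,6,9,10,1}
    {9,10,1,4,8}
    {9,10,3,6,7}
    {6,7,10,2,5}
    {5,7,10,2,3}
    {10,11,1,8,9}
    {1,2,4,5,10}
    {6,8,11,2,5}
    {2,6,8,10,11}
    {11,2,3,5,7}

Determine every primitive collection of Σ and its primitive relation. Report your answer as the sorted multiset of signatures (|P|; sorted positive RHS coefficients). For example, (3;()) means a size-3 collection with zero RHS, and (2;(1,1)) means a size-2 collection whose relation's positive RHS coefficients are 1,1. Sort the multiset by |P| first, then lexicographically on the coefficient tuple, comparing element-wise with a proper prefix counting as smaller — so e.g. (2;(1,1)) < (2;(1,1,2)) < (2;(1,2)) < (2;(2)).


15 collections generate NE(X_Σ); each relation:

  • {1,7}:  v_{1} + v_{7} = v_{3} — sig = (2;(1))
  • {2,9}:  v_{2} + v_{9} = v_{11} — sig = (2;(1))
  • {4,7}:  v_{4} + v_{7} = v_{5} — sig = (2;(1))
  • {4,11}:  v_{4} + v_{11} = v_{8} — sig = (2;(1))
  • {3,4}:  v_{3} + v_{4} = v_{1} + v_{5} — sig = (2;(1,1))
  • {7,8}:  v_{7} + v_{8} = v_{5} + v_{11} — sig = (2;(1,1))
  • {3,8}:  v_{3} + v_{8} = v_{1} + v_{5} + v_{11} — sig = (2;(1,1,1))
  • {1,2,6}:  v_{1} + v_{2} + v_{6} = 0 — sig = (3;())
  • {5,9,10}:  v_{5} + v_{9} + v_{10} = 0 — sig = (3;())
  • {1,6,11}:  v_{1} + v_{6} + v_{11} = v_{9} — sig = (3;(1))
  • {2,3,6}:  v_{2} + v_{3} + v_{6} = v_{7} — sig = (3;(1))
  • {5,10,11}:  v_{5} + v_{10} + v_{11} = v_{2} — sig = (3;(1))
  • {1,6,8}:  v_{1} + v_{6} + v_{8} = v_{4} + v_{9} — sig = (3;(1,1))
  • {3,6,11}:  v_{3} + v_{6} + v_{11} = v_{7} + v_{9} — sig = (3;(1,1))
  • {5,8,10}:  v_{5} + v_{8} + v_{10} = v_{2} + v_{4} — sig = (3;(1,1))

so the primitive-relation signature multiset is
{ (2;(1)) ×4,  (2;(1,1)) ×2,  (2;(1,1,1)),  (3;()) ×2,  (3;(1)) ×3,  (3;(1,1)) ×3 }


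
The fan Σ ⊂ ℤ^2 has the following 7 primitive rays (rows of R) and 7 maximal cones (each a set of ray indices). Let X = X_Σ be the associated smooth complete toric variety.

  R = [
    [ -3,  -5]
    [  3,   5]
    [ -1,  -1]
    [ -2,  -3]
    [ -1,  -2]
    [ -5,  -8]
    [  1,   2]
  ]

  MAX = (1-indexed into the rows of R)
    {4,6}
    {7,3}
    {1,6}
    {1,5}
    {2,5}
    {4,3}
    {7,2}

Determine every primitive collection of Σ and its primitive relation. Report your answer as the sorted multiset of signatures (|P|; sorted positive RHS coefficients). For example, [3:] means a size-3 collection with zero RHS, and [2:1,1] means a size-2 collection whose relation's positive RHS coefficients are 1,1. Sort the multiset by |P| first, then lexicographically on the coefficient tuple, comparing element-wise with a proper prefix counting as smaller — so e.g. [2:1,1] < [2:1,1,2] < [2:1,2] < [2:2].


The 14 primitive collections of Σ (r=7, n=2):

  P={1,2}:  v_{1} + v_{2} = 0  ⟹  sig = [2:]
  P={5,7}:  v_{5} + v_{7} = 0  ⟹  sig = [2:]
  P={1,4}:  v_{1} + v_{4} = v_{6}  ⟹  sig = [2:1]
  P={1,7}:  v_{1} + v_{7} = v_{4}  ⟹  sig = [2:1]
  P={2,4}:  v_{2} + v_{4} = v_{7}  ⟹  sig = [2:1]
  P={2,6}:  v_{2} + v_{6} = v_{4}  ⟹  sig = [2:1]
  P={3,5}:  v_{3} + v_{5} = v_{4}  ⟹  sig = [2:1]
  P={4,5}:  v_{4} + v_{5} = v_{1}  ⟹  sig = [2:1]
  P={4,7}:  v_{4} + v_{7} = v_{3}  ⟹  sig = [2:1]
  P={1,3}:  v_{1} + v_{3} = 2·v_{4}  ⟹  sig = [2:2]
  P={2,3}:  v_{2} + v_{3} = 2·v_{7}  ⟹  sig = [2:2]
  P={5,6}:  v_{5} + v_{6} = 2·v_{1}  ⟹  sig = [2:2]
  P={6,7}:  v_{6} + v_{7} = 2·v_{4}  ⟹  sig = [2:2]
  P={3,6}:  v_{3} + v_{6} = 3·v_{4}  ⟹  sig = [2:3]

so the primitive-relation signature multiset is
    [2:]
    [2:]
    [2:1]
    [2:1]
    [2:1]
    [2:1]
    [2:1]
    [2:1]
    [2:1]
    [2:2]
    [2:2]
    [2:2]
    [2:2]
    [2:3]


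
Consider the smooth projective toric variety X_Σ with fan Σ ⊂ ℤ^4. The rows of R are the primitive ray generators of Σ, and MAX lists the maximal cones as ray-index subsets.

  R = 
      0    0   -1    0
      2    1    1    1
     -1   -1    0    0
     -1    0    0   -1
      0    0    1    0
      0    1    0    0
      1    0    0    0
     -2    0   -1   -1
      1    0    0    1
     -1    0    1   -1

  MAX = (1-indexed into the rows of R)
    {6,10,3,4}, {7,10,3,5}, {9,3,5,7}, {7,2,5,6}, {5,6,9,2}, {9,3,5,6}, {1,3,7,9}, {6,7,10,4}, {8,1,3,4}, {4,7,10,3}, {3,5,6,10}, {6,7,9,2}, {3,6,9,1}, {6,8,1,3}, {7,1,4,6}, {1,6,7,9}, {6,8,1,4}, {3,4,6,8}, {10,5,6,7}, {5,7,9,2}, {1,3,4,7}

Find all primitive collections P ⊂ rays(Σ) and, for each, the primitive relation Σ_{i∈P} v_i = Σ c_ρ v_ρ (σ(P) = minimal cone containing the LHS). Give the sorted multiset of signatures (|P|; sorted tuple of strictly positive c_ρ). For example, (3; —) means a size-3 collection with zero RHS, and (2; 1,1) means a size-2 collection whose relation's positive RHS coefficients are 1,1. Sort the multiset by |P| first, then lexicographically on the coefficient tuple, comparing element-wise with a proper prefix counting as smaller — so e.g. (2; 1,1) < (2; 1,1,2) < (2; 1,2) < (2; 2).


|primitive collections| = 17. Relations:

  {1,5}:  v_{1} + v_{5} = 0 ; sig = (2; —)
  {4,9}:  v_{4} + v_{9} = 0 ; sig = (2; —)
  {1,10}:  v_{1} + v_{10} = v_{4} ; sig = (2; 1)
  {2,8}:  v_{2} + v_{8} = v_{6} ; sig = (2; 1)
  {4,5}:  v_{4} + v_{5} = v_{10} ; sig = (2; 1)
  {9,10}:  v_{9} + v_{10} = v_{5} ; sig = (2; 1)
  {2,3}:  v_{2} + v_{3} = v_{5} + v_{9} ; sig = (2; 1,1)
  {7,8}:  v_{7} + v_{8} = v_{1} + v_{4} ; sig = (2; 1,1)
  {1,2}:  v_{1} + v_{2} = v_{6} + v_{7} + v_{9} ; sig = (2; 1,1,1)
  {2,4}:  v_{2} + v_{4} = v_{5} + v_{6} + v_{7} ; sig = (2; 1,1,1)
  {5,8}:  v_{5} + v_{8} = v_{3} + v_{4} + v_{6} ; sig = (2; 1,1,1)
  {8,9}:  v_{8} + v_{9} = v_{1} + v_{3} + v_{6} ; sig = (2; 1,1,1)
  {2,10}:  v_{2} + v_{10} = 2·v_{5} + v_{6} + v_{7} ; sig = (2; 1,1,2)
  {8,10}:  v_{8} + v_{10} = v_{3} + 2·v_{4} + v_{6} ; sig = (2; 1,1,2)
  {3,6,7}:  v_{3} + v_{6} + v_{7} = 0 ; sig = (3; —)
  {1,3,4,6}:  v_{1} + v_{3} + v_{4} + v_{6} = v_{8} ; sig = (4; 1)
  {5,6,7,9}:  v_{5} + v_{6} + v_{7} + v_{9} = v_{2} ; sig = (4; 1)

so the primitive-relation signature multiset is
[(2; —), (2; —), (2; 1), (2; 1), (2; 1), (2; 1), (2; 1,1), (2; 1,1), (2; 1,1,1), (2; 1,1,1), (2; 1,1,1), (2; 1,1,1), (2; 1,1,2), (2; 1,1,2), (3; —), (4; 1), (4; 1)]


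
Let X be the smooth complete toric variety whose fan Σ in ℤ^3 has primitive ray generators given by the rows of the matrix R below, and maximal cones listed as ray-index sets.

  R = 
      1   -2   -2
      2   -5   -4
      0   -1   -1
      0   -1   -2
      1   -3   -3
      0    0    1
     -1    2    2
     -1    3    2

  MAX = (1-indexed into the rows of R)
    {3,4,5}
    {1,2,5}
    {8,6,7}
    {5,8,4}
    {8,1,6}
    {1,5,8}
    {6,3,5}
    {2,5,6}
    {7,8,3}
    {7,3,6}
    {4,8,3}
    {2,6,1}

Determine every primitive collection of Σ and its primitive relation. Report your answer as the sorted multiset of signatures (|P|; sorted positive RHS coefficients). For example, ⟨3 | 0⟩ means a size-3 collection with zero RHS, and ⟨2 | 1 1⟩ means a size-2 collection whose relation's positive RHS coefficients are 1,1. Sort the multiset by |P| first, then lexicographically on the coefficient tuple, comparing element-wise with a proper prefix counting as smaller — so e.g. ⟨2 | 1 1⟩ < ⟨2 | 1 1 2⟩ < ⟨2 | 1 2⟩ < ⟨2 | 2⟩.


14 minimal non-faces of Δ(Σ) (on 8 rays):

  {1,7}:  v_{1} + v_{7} = 0 ; sig = ⟨2 | 0⟩
  {1,3}:  v_{1} + v_{3} = v_{5} ; sig = ⟨2 | 1⟩
  {2,8}:  v_{2} + v_{8} = v_{1} ; sig = ⟨2 | 1⟩
  {4,6}:  v_{4} + v_{6} = v_{3} ; sig = ⟨2 | 1⟩
  {5,7}:  v_{5} + v_{7} = v_{3} ; sig = ⟨2 | 1⟩
  {2,7}:  v_{2} + v_{7} = v_{5} + v_{6} ; sig = ⟨2 | 1 1⟩
  {1,4}:  v_{1} + v_{4} = 2·v_{5} + v_{8} ; sig = ⟨2 | 1 2⟩
  {2,3}:  v_{2} + v_{3} = 2·v_{5} + v_{6} ; sig = ⟨2 | 1 2⟩
  {4,7}:  v_{4} + v_{7} = 2·v_{3} + v_{8} ; sig = ⟨2 | 1 2⟩
  {2,4}:  v_{2} + v_{4} = 2·v_{5} ; sig = ⟨2 | 2⟩
  {5,6,8}:  v_{5} + v_{6} + v_{8} = 0 ; sig = ⟨3 | 0⟩
  {1,5,6}:  v_{1} + v_{5} + v_{6} = v_{2} ; sig = ⟨3 | 1⟩
  {3,5,8}:  v_{3} + v_{5} + v_{8} = v_{4} ; sig = ⟨3 | 1⟩
  {3,6,8}:  v_{3} + v_{6} + v_{8} = v_{7} ; sig = ⟨3 | 1⟩

Signatures (|P|; sorted positive RHS coefficients), sorted:
    |P|=2: 10 collections, coeffs (), (1), (1), (1), (1), (1,1), (1,2), (1,2), (1,2), (2)
    |P|=3: 4 collections, coeffs (), (1), (1), (1)


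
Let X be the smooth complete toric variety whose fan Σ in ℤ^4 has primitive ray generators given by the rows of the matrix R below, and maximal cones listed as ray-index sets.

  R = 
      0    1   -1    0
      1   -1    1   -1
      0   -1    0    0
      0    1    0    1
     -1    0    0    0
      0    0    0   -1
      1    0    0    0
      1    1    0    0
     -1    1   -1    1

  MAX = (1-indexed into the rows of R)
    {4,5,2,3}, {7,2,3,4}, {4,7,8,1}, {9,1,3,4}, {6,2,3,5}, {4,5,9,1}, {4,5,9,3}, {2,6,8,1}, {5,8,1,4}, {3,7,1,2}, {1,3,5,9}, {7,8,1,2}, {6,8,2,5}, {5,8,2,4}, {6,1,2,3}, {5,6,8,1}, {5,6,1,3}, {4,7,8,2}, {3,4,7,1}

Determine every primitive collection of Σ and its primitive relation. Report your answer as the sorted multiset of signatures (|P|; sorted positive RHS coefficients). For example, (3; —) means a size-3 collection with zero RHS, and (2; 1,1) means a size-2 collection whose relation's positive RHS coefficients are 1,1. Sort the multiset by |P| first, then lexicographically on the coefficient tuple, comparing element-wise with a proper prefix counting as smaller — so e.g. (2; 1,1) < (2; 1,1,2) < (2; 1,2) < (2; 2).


The 11 primitive collections of Σ (r=9, n=4):

  P = {2,9}:  v_{2} + v_{9} = 0 — sig = (2; —)
  P = {5,7}:  v_{5} + v_{7} = 0 — sig = (2; —)
  P = {3,8}:  v_{3} + v_{8} = v_{7} — sig = (2; 1)
  P = {4,6}:  v_{4} + v_{6} = v_{5} + v_{8} — sig = (2; 1,1)
  P = {6,7}:  v_{6} + v_{7} = v_{1} + v_{2} — sig = (2; 1,1)
  P = {6,9}:  v_{6} + v_{9} = v_{1} + v_{5} — sig = (2; 1,1)
  P = {8,9}:  v_{8} + v_{9} = v_{1} + v_{4} — sig = (2; 1,1)
  P = {7,9}:  v_{7} + v_{9} = v_{1} + v_{3} + v_{4} — sig = (2; 1,1,1)
  P = {1,2,4}:  v_{1} + v_{2} + v_{4} = v_{8} — sig = (3; 1)
  P = {1,2,5}:  v_{1} + v_{2} + v_{5} = v_{6} — sig = (3; 1)
  P = {1,3,4,5}:  v_{1} + v_{3} + v_{4} + v_{5} = v_{9} — sig = (4; 1)

Sorted signature multiset PRS(X):
{ (2; —) ×2,  (2; 1),  (2; 1,1) ×4,  (2; 1,1,1),  (3; 1) ×2,  (4; 1) }


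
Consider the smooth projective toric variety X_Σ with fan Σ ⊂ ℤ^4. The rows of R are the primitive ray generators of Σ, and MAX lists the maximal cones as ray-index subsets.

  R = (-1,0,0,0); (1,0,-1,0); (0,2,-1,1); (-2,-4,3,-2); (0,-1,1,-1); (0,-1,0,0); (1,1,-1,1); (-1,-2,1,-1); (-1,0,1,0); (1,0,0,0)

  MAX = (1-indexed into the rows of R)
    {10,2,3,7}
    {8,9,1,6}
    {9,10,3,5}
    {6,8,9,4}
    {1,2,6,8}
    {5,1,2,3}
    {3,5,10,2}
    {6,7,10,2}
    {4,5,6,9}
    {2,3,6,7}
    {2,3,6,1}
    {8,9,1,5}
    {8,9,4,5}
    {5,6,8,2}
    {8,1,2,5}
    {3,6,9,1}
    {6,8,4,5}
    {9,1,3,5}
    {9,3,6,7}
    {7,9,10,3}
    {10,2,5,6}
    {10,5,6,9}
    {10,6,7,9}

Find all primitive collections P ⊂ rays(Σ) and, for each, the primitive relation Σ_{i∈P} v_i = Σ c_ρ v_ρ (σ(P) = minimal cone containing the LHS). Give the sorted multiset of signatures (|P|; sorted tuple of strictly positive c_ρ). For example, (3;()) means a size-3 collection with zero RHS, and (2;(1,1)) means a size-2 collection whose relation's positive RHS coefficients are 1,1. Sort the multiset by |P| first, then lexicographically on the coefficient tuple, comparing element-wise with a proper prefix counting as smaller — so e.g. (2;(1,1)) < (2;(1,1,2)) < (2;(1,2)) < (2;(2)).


16 minimal non-faces of Δ(Σ) (on 10 rays):

  • {1,10}:  v_{1} + v_{10} = 0  so sig = (2;())
  • {2,9}:  v_{2} + v_{9} = 0  so sig = (2;())
  • {3,8}:  v_{3} + v_{8} = v_{1}  so sig = (2;(1))
  • {5,7}:  v_{5} + v_{7} = v_{10}  so sig = (2;(1))
  • {7,8}:  v_{7} + v_{8} = v_{6}  so sig = (2;(1))
  • {1,7}:  v_{1} + v_{7} = v_{3} + v_{6}  so sig = (2;(1,1))
  • {3,4}:  v_{3} + v_{4} = v_{8} + v_{9}  so sig = (2;(1,1))
  • {8,10}:  v_{8} + v_{10} = v_{5} + v_{6}  so sig = (2;(1,1))
  • {2,4}:  v_{2} + v_{4} = v_{5} + v_{6} + v_{8}  so sig = (2;(1,1,1))
  • {4,7}:  v_{4} + v_{7} = v_{5} + 2·v_{6} + v_{9}  so sig = (2;(1,1,2))
  • {1,4}:  v_{1} + v_{4} = 2·v_{8} + v_{9}  so sig = (2;(1,2))
  • {4,10}:  v_{4} + v_{10} = 2·v_{5} + 2·v_{6} + v_{9}  so sig = (2;(1,2,2))
  • {3,5,6}:  v_{3} + v_{5} + v_{6} = 0  so sig = (3;())
  • {1,5,6}:  v_{1} + v_{5} + v_{6} = v_{8}  so sig = (3;(1))
  • {3,6,10}:  v_{3} + v_{6} + v_{10} = v_{7}  so sig = (3;(1))
  • {5,6,8,9}:  v_{5} + v_{6} + v_{8} + v_{9} = v_{4}  so sig = (4;(1))

Hence PRS(X_Σ) =
    (2;())
    (2;())
    (2;(1))
    (2;(1))
    (2;(1))
    (2;(1,1))
    (2;(1,1))
    (2;(1,1))
    (2;(1,1,1))
    (2;(1,1,2))
    (2;(1,2))
    (2;(1,2,2))
    (3;())
    (3;(1))
    (3;(1))
    (4;(1))


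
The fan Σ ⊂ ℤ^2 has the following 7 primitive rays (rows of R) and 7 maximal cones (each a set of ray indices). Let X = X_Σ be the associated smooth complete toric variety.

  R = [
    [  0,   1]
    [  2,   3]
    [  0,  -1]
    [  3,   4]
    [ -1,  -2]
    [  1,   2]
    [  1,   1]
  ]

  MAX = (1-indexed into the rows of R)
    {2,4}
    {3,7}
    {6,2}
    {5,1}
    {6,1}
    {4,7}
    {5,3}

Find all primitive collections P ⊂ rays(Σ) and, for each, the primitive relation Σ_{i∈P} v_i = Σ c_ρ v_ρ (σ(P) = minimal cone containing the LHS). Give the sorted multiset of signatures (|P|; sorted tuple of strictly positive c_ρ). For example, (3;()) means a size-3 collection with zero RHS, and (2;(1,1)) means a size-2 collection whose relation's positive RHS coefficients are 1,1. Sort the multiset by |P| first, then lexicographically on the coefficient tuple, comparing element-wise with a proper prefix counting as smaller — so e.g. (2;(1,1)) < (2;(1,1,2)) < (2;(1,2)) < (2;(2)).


The 14 primitive collections of Σ (r=7, n=2):

  • {1,3}:  v_{1} + v_{3} = 0  ⇒ sig = (2;())
  • {5,6}:  v_{5} + v_{6} = 0  ⇒ sig = (2;())
  • {1,7}:  v_{1} + v_{7} = v_{6}  ⇒ sig = (2;(1))
  • {2,5}:  v_{2} + v_{5} = v_{7}  ⇒ sig = (2;(1))
  • {2,7}:  v_{2} + v_{7} = v_{4}  ⇒ sig = (2;(1))
  • {3,6}:  v_{3} + v_{6} = v_{7}  ⇒ sig = (2;(1))
  • {5,7}:  v_{5} + v_{7} = v_{3}  ⇒ sig = (2;(1))
  • {6,7}:  v_{6} + v_{7} = v_{2}  ⇒ sig = (2;(1))
  • {1,4}:  v_{1} + v_{4} = v_{2} + v_{6}  ⇒ sig = (2;(1,1))
  • {1,2}:  v_{1} + v_{2} = 2·v_{6}  ⇒ sig = (2;(2))
  • {2,3}:  v_{2} + v_{3} = 2·v_{7}  ⇒ sig = (2;(2))
  • {4,5}:  v_{4} + v_{5} = 2·v_{7}  ⇒ sig = (2;(2))
  • {4,6}:  v_{4} + v_{6} = 2·v_{2}  ⇒ sig = (2;(2))
  • {3,4}:  v_{3} + v_{4} = 3·v_{7}  ⇒ sig = (2;(3))

Signatures (|P|; sorted positive RHS coefficients), sorted:
    |P|=2: 14 collections, coeffs (), (), (1), (1), (1), (1), (1), (1), (1,1), (2), (2), (2), (2), (3)


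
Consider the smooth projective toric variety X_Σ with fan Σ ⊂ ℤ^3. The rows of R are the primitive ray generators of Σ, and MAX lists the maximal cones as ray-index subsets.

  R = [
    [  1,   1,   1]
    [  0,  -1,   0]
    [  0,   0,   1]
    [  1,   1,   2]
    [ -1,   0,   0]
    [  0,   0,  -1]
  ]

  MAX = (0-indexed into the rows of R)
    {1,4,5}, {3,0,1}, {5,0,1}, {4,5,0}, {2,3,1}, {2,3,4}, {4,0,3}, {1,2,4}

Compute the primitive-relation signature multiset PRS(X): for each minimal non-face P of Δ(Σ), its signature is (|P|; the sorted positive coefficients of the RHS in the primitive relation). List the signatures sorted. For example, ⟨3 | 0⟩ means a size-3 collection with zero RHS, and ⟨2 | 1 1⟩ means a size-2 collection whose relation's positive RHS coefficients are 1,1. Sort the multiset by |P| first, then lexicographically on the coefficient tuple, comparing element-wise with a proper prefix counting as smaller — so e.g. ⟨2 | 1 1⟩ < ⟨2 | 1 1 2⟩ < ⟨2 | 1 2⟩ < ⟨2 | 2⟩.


|primitive collections| = 5. Relations:

  • {2,5}:  v_{2} + v_{5} = 0  ⇒ sig = ⟨2 | 0⟩
  • {0,2}:  v_{0} + v_{2} = v_{3}  ⇒ sig = ⟨2 | 1⟩
  • {3,5}:  v_{3} + v_{5} = v_{0}  ⇒ sig = ⟨2 | 1⟩
  • {0,1,4}:  v_{0} + v_{1} + v_{4} = v_{2}  ⇒ sig = ⟨3 | 1⟩
  • {1,3,4}:  v_{1} + v_{3} + v_{4} = 2·v_{2}  ⇒ sig = ⟨3 | 2⟩

so the primitive-relation signature multiset is
{ ⟨2 | 0⟩,  ⟨2 | 1⟩ ×2,  ⟨3 | 1⟩,  ⟨3 | 2⟩ }


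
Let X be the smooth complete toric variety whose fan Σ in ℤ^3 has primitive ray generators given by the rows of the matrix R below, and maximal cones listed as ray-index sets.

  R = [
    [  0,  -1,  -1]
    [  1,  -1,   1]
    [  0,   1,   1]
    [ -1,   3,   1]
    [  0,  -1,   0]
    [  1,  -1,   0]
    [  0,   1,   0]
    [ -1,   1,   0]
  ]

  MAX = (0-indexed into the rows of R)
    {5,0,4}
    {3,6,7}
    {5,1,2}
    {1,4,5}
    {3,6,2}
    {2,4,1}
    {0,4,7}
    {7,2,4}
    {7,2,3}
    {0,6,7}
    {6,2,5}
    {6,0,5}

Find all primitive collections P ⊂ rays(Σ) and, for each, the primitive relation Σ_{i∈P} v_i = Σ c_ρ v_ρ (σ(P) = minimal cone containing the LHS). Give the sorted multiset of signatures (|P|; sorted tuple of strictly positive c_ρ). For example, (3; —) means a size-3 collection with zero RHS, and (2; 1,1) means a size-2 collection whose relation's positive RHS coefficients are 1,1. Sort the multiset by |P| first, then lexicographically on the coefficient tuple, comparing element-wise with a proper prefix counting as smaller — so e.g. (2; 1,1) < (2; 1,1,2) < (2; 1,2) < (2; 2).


Σ has 12 primitive collections:

  {0,2}:  v_{0} + v_{2} = 0 — sig = (2; —)
  {4,6}:  v_{4} + v_{6} = 0 — sig = (2; —)
  {5,7}:  v_{5} + v_{7} = 0 — sig = (2; —)
  {0,1}:  v_{0} + v_{1} = v_{4} + v_{5} — sig = (2; 1,1)
  {0,3}:  v_{0} + v_{3} = v_{6} + v_{7} — sig = (2; 1,1)
  {1,6}:  v_{1} + v_{6} = v_{2} + v_{5} — sig = (2; 1,1)
  {1,7}:  v_{1} + v_{7} = v_{2} + v_{4} — sig = (2; 1,1)
  {3,4}:  v_{3} + v_{4} = v_{2} + v_{7} — sig = (2; 1,1)
  {3,5}:  v_{3} + v_{5} = v_{2} + v_{6} — sig = (2; 1,1)
  {1,3}:  v_{1} + v_{3} = 2·v_{2} — sig = (2; 2)
  {2,4,5}:  v_{2} + v_{4} + v_{5} = v_{1} — sig = (3; 1)
  {2,6,7}:  v_{2} + v_{6} + v_{7} = v_{3} — sig = (3; 1)

Sorted signature multiset PRS(X):
    (2; —)
    (2; —)
    (2; —)
    (2; 1,1)
    (2; 1,1)
    (2; 1,1)
    (2; 1,1)
    (2; 1,1)
    (2; 1,1)
    (2; 2)
    (3; 1)
    (3; 1)
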